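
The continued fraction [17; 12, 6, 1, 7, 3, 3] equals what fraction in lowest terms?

Using pₖ = aₖpₖ₋₁ + pₖ₋₂ and qₖ = aₖqₖ₋₁ + qₖ₋₂:
  k=0: a=17, p=17, q=1
  k=1: a=12, p=205, q=12
  k=2: a=6, p=1247, q=73
  k=3: a=1, p=1452, q=85
  k=4: a=7, p=11411, q=668
  k=5: a=3, p=35685, q=2089
  k=6: a=3, p=118466, q=6935

118466/6935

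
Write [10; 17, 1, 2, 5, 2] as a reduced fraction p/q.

Fold from the inside: start with 2/1.
  5 + 1/2 = 11/2
  2 + 2/11 = 24/11
  1 + 11/24 = 35/24
  17 + 24/35 = 619/35
  10 + 35/619 = 6225/619

6225/619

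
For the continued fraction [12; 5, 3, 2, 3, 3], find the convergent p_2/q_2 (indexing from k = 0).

Using pₖ = aₖpₖ₋₁ + pₖ₋₂, qₖ = aₖqₖ₋₁ + qₖ₋₂ (with p₋₁=1, p₋₂=0, q₋₁=0, q₋₂=1):
  k=0: a=12, p=12, q=1
  k=1: a=5, p=61, q=5
  k=2: a=3, p=195, q=16

195/16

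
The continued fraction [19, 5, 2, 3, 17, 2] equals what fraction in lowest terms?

25937/1352

Fold from the inside: start with 2/1.
  17 + 1/2 = 35/2
  3 + 2/35 = 107/35
  2 + 35/107 = 249/107
  5 + 107/249 = 1352/249
  19 + 249/1352 = 25937/1352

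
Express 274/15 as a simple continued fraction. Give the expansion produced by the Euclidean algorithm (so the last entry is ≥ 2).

274 = 18*15 + 4
15 = 3*4 + 3
4 = 1*3 + 1
3 = 3*1 + 0  (stop)
So 274/15 = [18; 3, 1, 3].

[18; 3, 1, 3]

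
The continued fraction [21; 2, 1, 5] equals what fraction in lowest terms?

363/17

Using pₖ = aₖpₖ₋₁ + pₖ₋₂ and qₖ = aₖqₖ₋₁ + qₖ₋₂:
  k=0: a=21, p=21, q=1
  k=1: a=2, p=43, q=2
  k=2: a=1, p=64, q=3
  k=3: a=5, p=363, q=17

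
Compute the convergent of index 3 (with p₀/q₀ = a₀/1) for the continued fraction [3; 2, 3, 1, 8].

31/9

Using pₖ = aₖpₖ₋₁ + pₖ₋₂, qₖ = aₖqₖ₋₁ + qₖ₋₂ (with p₋₁=1, p₋₂=0, q₋₁=0, q₋₂=1):
  k=0: a=3, p=3, q=1
  k=1: a=2, p=7, q=2
  k=2: a=3, p=24, q=7
  k=3: a=1, p=31, q=9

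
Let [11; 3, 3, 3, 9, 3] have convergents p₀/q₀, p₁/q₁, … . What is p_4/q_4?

3470/307

Using pₖ = aₖpₖ₋₁ + pₖ₋₂, qₖ = aₖqₖ₋₁ + qₖ₋₂ (with p₋₁=1, p₋₂=0, q₋₁=0, q₋₂=1):
  k=0: a=11, p=11, q=1
  k=1: a=3, p=34, q=3
  k=2: a=3, p=113, q=10
  k=3: a=3, p=373, q=33
  k=4: a=9, p=3470, q=307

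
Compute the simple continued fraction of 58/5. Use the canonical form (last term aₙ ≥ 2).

58 = 11×5 + 3
5 = 1×3 + 2
3 = 1×2 + 1
2 = 2×1 + 0  (stop)
So 58/5 = [11; 1, 1, 2].

[11; 1, 1, 2]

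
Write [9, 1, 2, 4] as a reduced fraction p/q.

Using pₖ = aₖpₖ₋₁ + pₖ₋₂ and qₖ = aₖqₖ₋₁ + qₖ₋₂:
  k=0: a=9, p=9, q=1
  k=1: a=1, p=10, q=1
  k=2: a=2, p=29, q=3
  k=3: a=4, p=126, q=13

126/13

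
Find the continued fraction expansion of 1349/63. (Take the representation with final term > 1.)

[21; 2, 2, 2, 1, 3]

1349 = 21×63 + 26
63 = 2×26 + 11
26 = 2×11 + 4
11 = 2×4 + 3
4 = 1×3 + 1
3 = 3×1 + 0  (stop)
So 1349/63 = [21; 2, 2, 2, 1, 3].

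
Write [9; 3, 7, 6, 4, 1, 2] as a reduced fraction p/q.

18227/1956

Fold from the inside: start with 2/1.
  1 + 1/2 = 3/2
  4 + 2/3 = 14/3
  6 + 3/14 = 87/14
  7 + 14/87 = 623/87
  3 + 87/623 = 1956/623
  9 + 623/1956 = 18227/1956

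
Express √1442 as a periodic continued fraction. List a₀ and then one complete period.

a₀ = ⌊√1442⌋ = 37.
With m₀=0, d₀=1 and mₖ₊₁ = dₖaₖ − mₖ, dₖ₊₁ = (n − mₖ₊₁²)/dₖ, aₖ₊₁ = ⌊(a₀+mₖ₊₁)/dₖ₊₁⌋:
  k=1: m=37, d=73, a=1
  k=2: m=36, d=2, a=36
  k=3: m=36, d=73, a=1
  k=4: m=37, d=1, a=74
d=1 and a=2a₀=74 at k=4, so the next step gives (m, d) = (37, 73) again — its k=1 value — and the period has length 4.

[37; 1, 36, 1, 74]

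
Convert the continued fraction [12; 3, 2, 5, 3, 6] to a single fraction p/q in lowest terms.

Fold from the inside: start with 6/1.
  3 + 1/6 = 19/6
  5 + 6/19 = 101/19
  2 + 19/101 = 221/101
  3 + 101/221 = 764/221
  12 + 221/764 = 9389/764

9389/764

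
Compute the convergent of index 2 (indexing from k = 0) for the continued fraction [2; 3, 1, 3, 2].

Using pₖ = aₖpₖ₋₁ + pₖ₋₂, qₖ = aₖqₖ₋₁ + qₖ₋₂ (with p₋₁=1, p₋₂=0, q₋₁=0, q₋₂=1):
  k=0: a=2, p=2, q=1
  k=1: a=3, p=7, q=3
  k=2: a=1, p=9, q=4

9/4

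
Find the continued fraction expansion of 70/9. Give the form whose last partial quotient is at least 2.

70 = 7·9 + 7
9 = 1·7 + 2
7 = 3·2 + 1
2 = 2·1 + 0  (stop)
So 70/9 = [7; 1, 3, 2].

[7; 1, 3, 2]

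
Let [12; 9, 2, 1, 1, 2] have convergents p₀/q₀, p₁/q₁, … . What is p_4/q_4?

Using pₖ = aₖpₖ₋₁ + pₖ₋₂, qₖ = aₖqₖ₋₁ + qₖ₋₂ (with p₋₁=1, p₋₂=0, q₋₁=0, q₋₂=1):
  k=0: a=12, p=12, q=1
  k=1: a=9, p=109, q=9
  k=2: a=2, p=230, q=19
  k=3: a=1, p=339, q=28
  k=4: a=1, p=569, q=47

569/47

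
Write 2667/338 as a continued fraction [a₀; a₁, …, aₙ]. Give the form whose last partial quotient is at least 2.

2667 = 7×338 + 301
338 = 1×301 + 37
301 = 8×37 + 5
37 = 7×5 + 2
5 = 2×2 + 1
2 = 2×1 + 0  (stop)
So 2667/338 = [7; 1, 8, 7, 2, 2].

[7; 1, 8, 7, 2, 2]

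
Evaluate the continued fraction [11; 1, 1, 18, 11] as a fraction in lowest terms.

Fold from the inside: start with 11/1.
  18 + 1/11 = 199/11
  1 + 11/199 = 210/199
  1 + 199/210 = 409/210
  11 + 210/409 = 4709/409

4709/409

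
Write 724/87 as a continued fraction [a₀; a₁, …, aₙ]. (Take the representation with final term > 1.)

724 = 8*87 + 28
87 = 3*28 + 3
28 = 9*3 + 1
3 = 3*1 + 0  (stop)
So 724/87 = [8; 3, 9, 3].

[8; 3, 9, 3]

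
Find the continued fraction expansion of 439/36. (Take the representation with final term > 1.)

439 = 12*36 + 7
36 = 5*7 + 1
7 = 7*1 + 0  (stop)
So 439/36 = [12; 5, 7].

[12; 5, 7]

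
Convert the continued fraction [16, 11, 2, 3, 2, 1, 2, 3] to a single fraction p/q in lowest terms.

38449/2390

Fold from the inside: start with 3/1.
  2 + 1/3 = 7/3
  1 + 3/7 = 10/7
  2 + 7/10 = 27/10
  3 + 10/27 = 91/27
  2 + 27/91 = 209/91
  11 + 91/209 = 2390/209
  16 + 209/2390 = 38449/2390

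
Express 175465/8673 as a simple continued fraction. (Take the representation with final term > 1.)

175465 = 20·8673 + 2005
8673 = 4·2005 + 653
2005 = 3·653 + 46
653 = 14·46 + 9
46 = 5·9 + 1
9 = 9·1 + 0  (stop)
So 175465/8673 = [20; 4, 3, 14, 5, 9].

[20; 4, 3, 14, 5, 9]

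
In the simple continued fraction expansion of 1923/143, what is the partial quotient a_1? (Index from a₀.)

1923 = 13·143 + 64   →  a_0 = 13
143 = 2·64 + 15   →  a_1 = 2

2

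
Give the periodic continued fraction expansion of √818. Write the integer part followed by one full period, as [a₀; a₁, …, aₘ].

a₀ = ⌊√818⌋ = 28.
With m₀=0, d₀=1 and mₖ₊₁ = dₖaₖ − mₖ, dₖ₊₁ = (n − mₖ₊₁²)/dₖ, aₖ₊₁ = ⌊(a₀+mₖ₊₁)/dₖ₊₁⌋:
  k=1: m=28, d=34, a=1
  k=2: m=6, d=23, a=1
  k=3: m=17, d=23, a=1
  k=4: m=6, d=34, a=1
  k=5: m=28, d=1, a=56
d=1 and a=2a₀=56 at k=5, so the next step gives (m, d) = (28, 34) again — its k=1 value — and the period has length 5.

[28; 1, 1, 1, 1, 56]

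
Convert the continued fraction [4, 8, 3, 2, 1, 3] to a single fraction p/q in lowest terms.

1265/307

Fold from the inside: start with 3/1.
  1 + 1/3 = 4/3
  2 + 3/4 = 11/4
  3 + 4/11 = 37/11
  8 + 11/37 = 307/37
  4 + 37/307 = 1265/307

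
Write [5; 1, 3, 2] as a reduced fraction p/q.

52/9

Fold from the inside: start with 2/1.
  3 + 1/2 = 7/2
  1 + 2/7 = 9/7
  5 + 7/9 = 52/9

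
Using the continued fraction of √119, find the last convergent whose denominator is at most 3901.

28799/2640

√119 = [10; 1, 9, 1, 20, …] (period length 4).
Convergents:
  p_0/q_0 = 10/1
  p_1/q_1 = 11/1
  p_2/q_2 = 109/10
  p_3/q_3 = 120/11
  p_4/q_4 = 2509/230
  p_5/q_5 = 2629/241
  p_6/q_6 = 26170/2399
  p_7/q_7 = 28799/2640
  p_8/q_8 = 602150/55199
q_7 = 2640 ≤ 3901 < 55199 = q_8, so the answer is 28799/2640.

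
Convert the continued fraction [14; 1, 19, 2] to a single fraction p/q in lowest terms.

Fold from the inside: start with 2/1.
  19 + 1/2 = 39/2
  1 + 2/39 = 41/39
  14 + 39/41 = 613/41

613/41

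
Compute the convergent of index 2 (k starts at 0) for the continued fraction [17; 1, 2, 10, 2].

Using pₖ = aₖpₖ₋₁ + pₖ₋₂, qₖ = aₖqₖ₋₁ + qₖ₋₂ (with p₋₁=1, p₋₂=0, q₋₁=0, q₋₂=1):
  k=0: a=17, p=17, q=1
  k=1: a=1, p=18, q=1
  k=2: a=2, p=53, q=3

53/3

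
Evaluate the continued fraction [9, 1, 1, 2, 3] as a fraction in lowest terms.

Using pₖ = aₖpₖ₋₁ + pₖ₋₂ and qₖ = aₖqₖ₋₁ + qₖ₋₂:
  k=0: a=9, p=9, q=1
  k=1: a=1, p=10, q=1
  k=2: a=1, p=19, q=2
  k=3: a=2, p=48, q=5
  k=4: a=3, p=163, q=17

163/17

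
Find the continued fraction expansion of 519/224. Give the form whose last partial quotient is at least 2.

[2; 3, 6, 2, 5]

519 = 2×224 + 71
224 = 3×71 + 11
71 = 6×11 + 5
11 = 2×5 + 1
5 = 5×1 + 0  (stop)
So 519/224 = [2; 3, 6, 2, 5].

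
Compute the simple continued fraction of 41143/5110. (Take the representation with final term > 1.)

[8; 19, 2, 3, 18, 2]

41143 = 8·5110 + 263
5110 = 19·263 + 113
263 = 2·113 + 37
113 = 3·37 + 2
37 = 18·2 + 1
2 = 2·1 + 0  (stop)
So 41143/5110 = [8; 19, 2, 3, 18, 2].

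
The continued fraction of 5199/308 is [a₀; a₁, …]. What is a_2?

7

5199 = 16·308 + 271   →  a_0 = 16
308 = 1·271 + 37   →  a_1 = 1
271 = 7·37 + 12   →  a_2 = 7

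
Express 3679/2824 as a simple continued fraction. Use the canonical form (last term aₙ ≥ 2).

[1; 3, 3, 3, 3, 8, 3]

3679 = 1*2824 + 855
2824 = 3*855 + 259
855 = 3*259 + 78
259 = 3*78 + 25
78 = 3*25 + 3
25 = 8*3 + 1
3 = 3*1 + 0  (stop)
So 3679/2824 = [1; 3, 3, 3, 3, 8, 3].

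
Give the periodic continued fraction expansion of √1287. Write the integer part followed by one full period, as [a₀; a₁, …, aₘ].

[35; 1, 6, 1, 70]

a₀ = ⌊√1287⌋ = 35.
With m₀=0, d₀=1 and mₖ₊₁ = dₖaₖ − mₖ, dₖ₊₁ = (n − mₖ₊₁²)/dₖ, aₖ₊₁ = ⌊(a₀+mₖ₊₁)/dₖ₊₁⌋:
  k=1: m=35, d=62, a=1
  k=2: m=27, d=9, a=6
  k=3: m=27, d=62, a=1
  k=4: m=35, d=1, a=70
d=1 and a=2a₀=70 at k=4, so the next step gives (m, d) = (35, 62) again — its k=1 value — and the period has length 4.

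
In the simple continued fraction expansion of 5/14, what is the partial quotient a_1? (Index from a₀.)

5 = 0·14 + 5   →  a_0 = 0
14 = 2·5 + 4   →  a_1 = 2

2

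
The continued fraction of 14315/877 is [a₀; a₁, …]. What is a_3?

14315 = 16·877 + 283   →  a_0 = 16
877 = 3·283 + 28   →  a_1 = 3
283 = 10·28 + 3   →  a_2 = 10
28 = 9·3 + 1   →  a_3 = 9

9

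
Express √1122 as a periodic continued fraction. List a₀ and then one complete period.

[33; 2, 66]

a₀ = ⌊√1122⌋ = 33.
With m₀=0, d₀=1 and mₖ₊₁ = dₖaₖ − mₖ, dₖ₊₁ = (n − mₖ₊₁²)/dₖ, aₖ₊₁ = ⌊(a₀+mₖ₊₁)/dₖ₊₁⌋:
  k=1: m=33, d=33, a=2
  k=2: m=33, d=1, a=66
d=1 and a=2a₀=66 at k=2, so the next step gives (m, d) = (33, 33) again — its k=1 value — and the period has length 2.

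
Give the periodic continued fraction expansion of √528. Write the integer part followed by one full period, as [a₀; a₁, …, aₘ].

a₀ = ⌊√528⌋ = 22.

[22; 1, 44]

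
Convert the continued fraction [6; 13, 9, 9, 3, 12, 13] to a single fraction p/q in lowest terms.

Fold from the inside: start with 13/1.
  12 + 1/13 = 157/13
  3 + 13/157 = 484/157
  9 + 157/484 = 4513/484
  9 + 484/4513 = 41101/4513
  13 + 4513/41101 = 538826/41101
  6 + 41101/538826 = 3274057/538826

3274057/538826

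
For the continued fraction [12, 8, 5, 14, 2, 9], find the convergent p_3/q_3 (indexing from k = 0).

Using pₖ = aₖpₖ₋₁ + pₖ₋₂, qₖ = aₖqₖ₋₁ + qₖ₋₂ (with p₋₁=1, p₋₂=0, q₋₁=0, q₋₂=1):
  k=0: a=12, p=12, q=1
  k=1: a=8, p=97, q=8
  k=2: a=5, p=497, q=41
  k=3: a=14, p=7055, q=582

7055/582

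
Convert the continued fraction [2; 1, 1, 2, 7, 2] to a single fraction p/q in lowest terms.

205/79

Fold from the inside: start with 2/1.
  7 + 1/2 = 15/2
  2 + 2/15 = 32/15
  1 + 15/32 = 47/32
  1 + 32/47 = 79/47
  2 + 47/79 = 205/79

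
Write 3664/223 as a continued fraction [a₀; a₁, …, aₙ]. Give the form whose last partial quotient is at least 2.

[16; 2, 3, 10, 3]

3664 = 16×223 + 96
223 = 2×96 + 31
96 = 3×31 + 3
31 = 10×3 + 1
3 = 3×1 + 0  (stop)
So 3664/223 = [16; 2, 3, 10, 3].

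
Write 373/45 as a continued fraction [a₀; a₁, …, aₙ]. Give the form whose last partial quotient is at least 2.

373 = 8·45 + 13
45 = 3·13 + 6
13 = 2·6 + 1
6 = 6·1 + 0  (stop)
So 373/45 = [8; 3, 2, 6].

[8; 3, 2, 6]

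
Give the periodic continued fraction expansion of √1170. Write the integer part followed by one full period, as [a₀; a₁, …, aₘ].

a₀ = ⌊√1170⌋ = 34.
With m₀=0, d₀=1 and mₖ₊₁ = dₖaₖ − mₖ, dₖ₊₁ = (n − mₖ₊₁²)/dₖ, aₖ₊₁ = ⌊(a₀+mₖ₊₁)/dₖ₊₁⌋:
  k=1: m=34, d=14, a=4
  k=2: m=22, d=49, a=1
  k=3: m=27, d=9, a=6
  k=4: m=27, d=49, a=1
  k=5: m=22, d=14, a=4
  k=6: m=34, d=1, a=68
d=1 and a=2a₀=68 at k=6, so the next step gives (m, d) = (34, 14) again — its k=1 value — and the period has length 6.

[34; 4, 1, 6, 1, 4, 68]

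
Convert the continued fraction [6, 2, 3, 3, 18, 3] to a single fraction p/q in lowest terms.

8275/1286

Using pₖ = aₖpₖ₋₁ + pₖ₋₂ and qₖ = aₖqₖ₋₁ + qₖ₋₂:
  k=0: a=6, p=6, q=1
  k=1: a=2, p=13, q=2
  k=2: a=3, p=45, q=7
  k=3: a=3, p=148, q=23
  k=4: a=18, p=2709, q=421
  k=5: a=3, p=8275, q=1286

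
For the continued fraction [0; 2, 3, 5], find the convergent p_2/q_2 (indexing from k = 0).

Using pₖ = aₖpₖ₋₁ + pₖ₋₂, qₖ = aₖqₖ₋₁ + qₖ₋₂ (with p₋₁=1, p₋₂=0, q₋₁=0, q₋₂=1):
  k=0: a=0, p=0, q=1
  k=1: a=2, p=1, q=2
  k=2: a=3, p=3, q=7

3/7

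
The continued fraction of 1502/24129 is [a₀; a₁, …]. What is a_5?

1502 = 0·24129 + 1502   →  a_0 = 0
24129 = 16·1502 + 97   →  a_1 = 16
1502 = 15·97 + 47   →  a_2 = 15
97 = 2·47 + 3   →  a_3 = 2
47 = 15·3 + 2   →  a_4 = 15
3 = 1·2 + 1   →  a_5 = 1

1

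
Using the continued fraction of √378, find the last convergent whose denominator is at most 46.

√378 = [19; 2, 3, 1, 4, 1, 3, 2, 38, …] (period length 8).
Convergents:
  p_0/q_0 = 19/1
  p_1/q_1 = 39/2
  p_2/q_2 = 136/7
  p_3/q_3 = 175/9
  p_4/q_4 = 836/43
  p_5/q_5 = 1011/52
q_4 = 43 ≤ 46 < 52 = q_5, so the answer is 836/43.

836/43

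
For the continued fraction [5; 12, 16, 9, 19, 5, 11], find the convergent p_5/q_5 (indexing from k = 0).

Using pₖ = aₖpₖ₋₁ + pₖ₋₂, qₖ = aₖqₖ₋₁ + qₖ₋₂ (with p₋₁=1, p₋₂=0, q₋₁=0, q₋₂=1):
  k=0: a=5, p=5, q=1
  k=1: a=12, p=61, q=12
  k=2: a=16, p=981, q=193
  k=3: a=9, p=8890, q=1749
  k=4: a=19, p=169891, q=33424
  k=5: a=5, p=858345, q=168869

858345/168869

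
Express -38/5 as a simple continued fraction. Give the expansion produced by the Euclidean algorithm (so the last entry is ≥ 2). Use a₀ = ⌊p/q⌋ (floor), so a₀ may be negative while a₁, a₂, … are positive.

-38 = -8*5 + 2
5 = 2*2 + 1
2 = 2*1 + 0  (stop)
So -38/5 = [-8; 2, 2].

[-8; 2, 2]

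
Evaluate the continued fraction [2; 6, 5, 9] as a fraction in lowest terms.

616/285

Fold from the inside: start with 9/1.
  5 + 1/9 = 46/9
  6 + 9/46 = 285/46
  2 + 46/285 = 616/285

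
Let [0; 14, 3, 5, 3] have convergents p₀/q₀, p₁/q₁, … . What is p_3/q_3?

16/229

Using pₖ = aₖpₖ₋₁ + pₖ₋₂, qₖ = aₖqₖ₋₁ + qₖ₋₂ (with p₋₁=1, p₋₂=0, q₋₁=0, q₋₂=1):
  k=0: a=0, p=0, q=1
  k=1: a=14, p=1, q=14
  k=2: a=3, p=3, q=43
  k=3: a=5, p=16, q=229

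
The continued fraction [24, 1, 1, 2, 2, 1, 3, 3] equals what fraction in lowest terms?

Using pₖ = aₖpₖ₋₁ + pₖ₋₂ and qₖ = aₖqₖ₋₁ + qₖ₋₂:
  k=0: a=24, p=24, q=1
  k=1: a=1, p=25, q=1
  k=2: a=1, p=49, q=2
  k=3: a=2, p=123, q=5
  k=4: a=2, p=295, q=12
  k=5: a=1, p=418, q=17
  k=6: a=3, p=1549, q=63
  k=7: a=3, p=5065, q=206

5065/206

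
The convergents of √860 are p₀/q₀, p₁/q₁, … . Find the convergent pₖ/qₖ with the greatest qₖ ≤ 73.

√860 = [29; 3, 14, 3, 58, …] (period length 4).
Convergents:
  p_0/q_0 = 29/1
  p_1/q_1 = 88/3
  p_2/q_2 = 1261/43
  p_3/q_3 = 3871/132
q_2 = 43 ≤ 73 < 132 = q_3, so the answer is 1261/43.

1261/43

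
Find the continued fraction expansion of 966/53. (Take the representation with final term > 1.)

[18; 4, 2, 2, 2]

966 = 18·53 + 12
53 = 4·12 + 5
12 = 2·5 + 2
5 = 2·2 + 1
2 = 2·1 + 0  (stop)
So 966/53 = [18; 4, 2, 2, 2].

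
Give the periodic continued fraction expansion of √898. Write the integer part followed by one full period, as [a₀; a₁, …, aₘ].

[29; 1, 28, 1, 58]

a₀ = ⌊√898⌋ = 29.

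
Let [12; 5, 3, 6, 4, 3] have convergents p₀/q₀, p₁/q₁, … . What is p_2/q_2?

Using pₖ = aₖpₖ₋₁ + pₖ₋₂, qₖ = aₖqₖ₋₁ + qₖ₋₂ (with p₋₁=1, p₋₂=0, q₋₁=0, q₋₂=1):
  k=0: a=12, p=12, q=1
  k=1: a=5, p=61, q=5
  k=2: a=3, p=195, q=16

195/16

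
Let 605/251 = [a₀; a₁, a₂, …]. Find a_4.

2

605 = 2·251 + 103   →  a_0 = 2
251 = 2·103 + 45   →  a_1 = 2
103 = 2·45 + 13   →  a_2 = 2
45 = 3·13 + 6   →  a_3 = 3
13 = 2·6 + 1   →  a_4 = 2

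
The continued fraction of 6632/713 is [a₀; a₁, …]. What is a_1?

3

6632 = 9·713 + 215   →  a_0 = 9
713 = 3·215 + 68   →  a_1 = 3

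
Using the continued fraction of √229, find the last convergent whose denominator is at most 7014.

√229 = [15; 7, 1, 1, 7, 30, …] (period length 5).
Convergents:
  p_0/q_0 = 15/1
  p_1/q_1 = 106/7
  p_2/q_2 = 121/8
  p_3/q_3 = 227/15
  p_4/q_4 = 1710/113
  p_5/q_5 = 51527/3405
  p_6/q_6 = 362399/23948
q_5 = 3405 ≤ 7014 < 23948 = q_6, so the answer is 51527/3405.

51527/3405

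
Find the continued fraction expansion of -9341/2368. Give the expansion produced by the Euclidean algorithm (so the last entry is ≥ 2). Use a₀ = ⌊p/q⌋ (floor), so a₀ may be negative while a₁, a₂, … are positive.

[-4; 18, 13, 10]

-9341 = -4·2368 + 131
2368 = 18·131 + 10
131 = 13·10 + 1
10 = 10·1 + 0  (stop)
So -9341/2368 = [-4; 18, 13, 10].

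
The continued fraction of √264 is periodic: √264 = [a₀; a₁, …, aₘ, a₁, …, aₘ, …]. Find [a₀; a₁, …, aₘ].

a₀ = ⌊√264⌋ = 16.
With m₀=0, d₀=1 and mₖ₊₁ = dₖaₖ − mₖ, dₖ₊₁ = (n − mₖ₊₁²)/dₖ, aₖ₊₁ = ⌊(a₀+mₖ₊₁)/dₖ₊₁⌋:
  k=1: m=16, d=8, a=4
  k=2: m=16, d=1, a=32
d=1 and a=2a₀=32 at k=2, so the next step gives (m, d) = (16, 8) again — its k=1 value — and the period has length 2.

[16; 4, 32]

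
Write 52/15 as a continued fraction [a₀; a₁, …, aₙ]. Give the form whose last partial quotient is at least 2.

[3; 2, 7]

52 = 3*15 + 7
15 = 2*7 + 1
7 = 7*1 + 0  (stop)
So 52/15 = [3; 2, 7].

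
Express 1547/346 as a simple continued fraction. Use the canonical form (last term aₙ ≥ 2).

[4; 2, 8, 6, 1, 2]

1547 = 4*346 + 163
346 = 2*163 + 20
163 = 8*20 + 3
20 = 6*3 + 2
3 = 1*2 + 1
2 = 2*1 + 0  (stop)
So 1547/346 = [4; 2, 8, 6, 1, 2].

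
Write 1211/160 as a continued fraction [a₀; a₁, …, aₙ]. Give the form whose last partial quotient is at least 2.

[7; 1, 1, 3, 7, 3]

1211 = 7×160 + 91
160 = 1×91 + 69
91 = 1×69 + 22
69 = 3×22 + 3
22 = 7×3 + 1
3 = 3×1 + 0  (stop)
So 1211/160 = [7; 1, 1, 3, 7, 3].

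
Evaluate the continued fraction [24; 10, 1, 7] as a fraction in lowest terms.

Using pₖ = aₖpₖ₋₁ + pₖ₋₂ and qₖ = aₖqₖ₋₁ + qₖ₋₂:
  k=0: a=24, p=24, q=1
  k=1: a=10, p=241, q=10
  k=2: a=1, p=265, q=11
  k=3: a=7, p=2096, q=87

2096/87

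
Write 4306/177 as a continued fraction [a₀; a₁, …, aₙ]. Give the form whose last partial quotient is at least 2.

[24; 3, 19, 3]

4306 = 24·177 + 58
177 = 3·58 + 3
58 = 19·3 + 1
3 = 3·1 + 0  (stop)
So 4306/177 = [24; 3, 19, 3].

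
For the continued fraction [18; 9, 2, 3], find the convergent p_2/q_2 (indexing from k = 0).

Using pₖ = aₖpₖ₋₁ + pₖ₋₂, qₖ = aₖqₖ₋₁ + qₖ₋₂ (with p₋₁=1, p₋₂=0, q₋₁=0, q₋₂=1):
  k=0: a=18, p=18, q=1
  k=1: a=9, p=163, q=9
  k=2: a=2, p=344, q=19

344/19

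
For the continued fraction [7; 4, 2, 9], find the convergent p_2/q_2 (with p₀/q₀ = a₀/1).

65/9

Using pₖ = aₖpₖ₋₁ + pₖ₋₂, qₖ = aₖqₖ₋₁ + qₖ₋₂ (with p₋₁=1, p₋₂=0, q₋₁=0, q₋₂=1):
  k=0: a=7, p=7, q=1
  k=1: a=4, p=29, q=4
  k=2: a=2, p=65, q=9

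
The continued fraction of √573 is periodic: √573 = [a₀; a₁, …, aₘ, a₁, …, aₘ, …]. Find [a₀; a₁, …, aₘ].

[23; 1, 14, 1, 46]

a₀ = ⌊√573⌋ = 23.
With m₀=0, d₀=1 and mₖ₊₁ = dₖaₖ − mₖ, dₖ₊₁ = (n − mₖ₊₁²)/dₖ, aₖ₊₁ = ⌊(a₀+mₖ₊₁)/dₖ₊₁⌋:
  k=1: m=23, d=44, a=1
  k=2: m=21, d=3, a=14
  k=3: m=21, d=44, a=1
  k=4: m=23, d=1, a=46
d=1 and a=2a₀=46 at k=4, so the next step gives (m, d) = (23, 44) again — its k=1 value — and the period has length 4.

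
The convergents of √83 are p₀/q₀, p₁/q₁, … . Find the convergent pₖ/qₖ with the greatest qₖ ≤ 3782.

13447/1476

√83 = [9; 9, 18, …] (period length 2).
Convergents:
  p_0/q_0 = 9/1
  p_1/q_1 = 82/9
  p_2/q_2 = 1485/163
  p_3/q_3 = 13447/1476
  p_4/q_4 = 243531/26731
q_3 = 1476 ≤ 3782 < 26731 = q_4, so the answer is 13447/1476.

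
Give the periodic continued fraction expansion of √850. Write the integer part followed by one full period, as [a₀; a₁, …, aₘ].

a₀ = ⌊√850⌋ = 29.
With m₀=0, d₀=1 and mₖ₊₁ = dₖaₖ − mₖ, dₖ₊₁ = (n − mₖ₊₁²)/dₖ, aₖ₊₁ = ⌊(a₀+mₖ₊₁)/dₖ₊₁⌋:
  k=1: m=29, d=9, a=6
  k=2: m=25, d=25, a=2
  k=3: m=25, d=9, a=6
  k=4: m=29, d=1, a=58
d=1 and a=2a₀=58 at k=4, so the next step gives (m, d) = (29, 9) again — its k=1 value — and the period has length 4.

[29; 6, 2, 6, 58]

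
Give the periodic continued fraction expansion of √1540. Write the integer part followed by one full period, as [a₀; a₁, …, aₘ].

[39; 4, 8, 2, 8, 4, 78]

a₀ = ⌊√1540⌋ = 39.
With m₀=0, d₀=1 and mₖ₊₁ = dₖaₖ − mₖ, dₖ₊₁ = (n − mₖ₊₁²)/dₖ, aₖ₊₁ = ⌊(a₀+mₖ₊₁)/dₖ₊₁⌋:
  k=1: m=39, d=19, a=4
  k=2: m=37, d=9, a=8
  k=3: m=35, d=35, a=2
  k=4: m=35, d=9, a=8
  k=5: m=37, d=19, a=4
  k=6: m=39, d=1, a=78
d=1 and a=2a₀=78 at k=6, so the next step gives (m, d) = (39, 19) again — its k=1 value — and the period has length 6.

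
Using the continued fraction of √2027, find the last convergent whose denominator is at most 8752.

182385/4051

√2027 = [45; 45, 90, …] (period length 2).
Convergents:
  p_0/q_0 = 45/1
  p_1/q_1 = 2026/45
  p_2/q_2 = 182385/4051
  p_3/q_3 = 8209351/182340
q_2 = 4051 ≤ 8752 < 182340 = q_3, so the answer is 182385/4051.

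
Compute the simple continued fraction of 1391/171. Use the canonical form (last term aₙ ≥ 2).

[8; 7, 2, 3, 3]

1391 = 8×171 + 23
171 = 7×23 + 10
23 = 2×10 + 3
10 = 3×3 + 1
3 = 3×1 + 0  (stop)
So 1391/171 = [8; 7, 2, 3, 3].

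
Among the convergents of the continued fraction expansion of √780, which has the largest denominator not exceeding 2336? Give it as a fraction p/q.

√780 = [27; 1, 12, 1, 54, …] (period length 4).
Convergents:
  p_0/q_0 = 27/1
  p_1/q_1 = 28/1
  p_2/q_2 = 363/13
  p_3/q_3 = 391/14
  p_4/q_4 = 21477/769
  p_5/q_5 = 21868/783
  p_6/q_6 = 283893/10165
q_5 = 783 ≤ 2336 < 10165 = q_6, so the answer is 21868/783.

21868/783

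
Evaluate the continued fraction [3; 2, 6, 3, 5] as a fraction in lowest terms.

755/218

Using pₖ = aₖpₖ₋₁ + pₖ₋₂ and qₖ = aₖqₖ₋₁ + qₖ₋₂:
  k=0: a=3, p=3, q=1
  k=1: a=2, p=7, q=2
  k=2: a=6, p=45, q=13
  k=3: a=3, p=142, q=41
  k=4: a=5, p=755, q=218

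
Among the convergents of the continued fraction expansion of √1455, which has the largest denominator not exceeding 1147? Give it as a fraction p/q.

√1455 = [38; 6, 1, 11, 1, 6, 76, …] (period length 6).
Convergents:
  p_0/q_0 = 38/1
  p_1/q_1 = 229/6
  p_2/q_2 = 267/7
  p_3/q_3 = 3166/83
  p_4/q_4 = 3433/90
  p_5/q_5 = 23764/623
  p_6/q_6 = 1809497/47438
q_5 = 623 ≤ 1147 < 47438 = q_6, so the answer is 23764/623.

23764/623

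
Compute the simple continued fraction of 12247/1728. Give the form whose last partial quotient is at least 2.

12247 = 7×1728 + 151
1728 = 11×151 + 67
151 = 2×67 + 17
67 = 3×17 + 16
17 = 1×16 + 1
16 = 16×1 + 0  (stop)
So 12247/1728 = [7; 11, 2, 3, 1, 16].

[7; 11, 2, 3, 1, 16]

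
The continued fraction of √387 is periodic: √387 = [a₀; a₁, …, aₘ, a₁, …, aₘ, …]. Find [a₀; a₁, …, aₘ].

a₀ = ⌊√387⌋ = 19.
With m₀=0, d₀=1 and mₖ₊₁ = dₖaₖ − mₖ, dₖ₊₁ = (n − mₖ₊₁²)/dₖ, aₖ₊₁ = ⌊(a₀+mₖ₊₁)/dₖ₊₁⌋:
  k=1: m=19, d=26, a=1
  k=2: m=7, d=13, a=2
  k=3: m=19, d=2, a=19
  k=4: m=19, d=13, a=2
  k=5: m=7, d=26, a=1
  k=6: m=19, d=1, a=38
d=1 and a=2a₀=38 at k=6, so the next step gives (m, d) = (19, 26) again — its k=1 value — and the period has length 6.

[19; 1, 2, 19, 2, 1, 38]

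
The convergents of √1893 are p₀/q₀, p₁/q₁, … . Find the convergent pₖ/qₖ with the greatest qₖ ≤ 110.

√1893 = [43; 1, 1, 28, 1, 1, 86, …] (period length 6).
Convergents:
  p_0/q_0 = 43/1
  p_1/q_1 = 44/1
  p_2/q_2 = 87/2
  p_3/q_3 = 2480/57
  p_4/q_4 = 2567/59
  p_5/q_5 = 5047/116
q_4 = 59 ≤ 110 < 116 = q_5, so the answer is 2567/59.

2567/59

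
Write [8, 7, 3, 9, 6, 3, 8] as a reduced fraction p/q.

Fold from the inside: start with 8/1.
  3 + 1/8 = 25/8
  6 + 8/25 = 158/25
  9 + 25/158 = 1447/158
  3 + 158/1447 = 4499/1447
  7 + 1447/4499 = 32940/4499
  8 + 4499/32940 = 268019/32940

268019/32940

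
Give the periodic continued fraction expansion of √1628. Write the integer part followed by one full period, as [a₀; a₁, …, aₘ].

a₀ = ⌊√1628⌋ = 40.
With m₀=0, d₀=1 and mₖ₊₁ = dₖaₖ − mₖ, dₖ₊₁ = (n − mₖ₊₁²)/dₖ, aₖ₊₁ = ⌊(a₀+mₖ₊₁)/dₖ₊₁⌋:
  k=1: m=40, d=28, a=2
  k=2: m=16, d=49, a=1
  k=3: m=33, d=11, a=6
  k=4: m=33, d=49, a=1
  k=5: m=16, d=28, a=2
  k=6: m=40, d=1, a=80
d=1 and a=2a₀=80 at k=6, so the next step gives (m, d) = (40, 28) again — its k=1 value — and the period has length 6.

[40; 2, 1, 6, 1, 2, 80]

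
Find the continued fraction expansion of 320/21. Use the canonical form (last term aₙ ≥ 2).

[15; 4, 5]

320 = 15*21 + 5
21 = 4*5 + 1
5 = 5*1 + 0  (stop)
So 320/21 = [15; 4, 5].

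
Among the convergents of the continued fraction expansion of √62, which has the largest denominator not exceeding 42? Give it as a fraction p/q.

√62 = [7; 1, 6, 1, 14, …] (period length 4).
Convergents:
  p_0/q_0 = 7/1
  p_1/q_1 = 8/1
  p_2/q_2 = 55/7
  p_3/q_3 = 63/8
  p_4/q_4 = 937/119
q_3 = 8 ≤ 42 < 119 = q_4, so the answer is 63/8.

63/8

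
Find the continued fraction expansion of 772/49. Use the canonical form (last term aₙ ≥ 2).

[15; 1, 3, 12]

772 = 15·49 + 37
49 = 1·37 + 12
37 = 3·12 + 1
12 = 12·1 + 0  (stop)
So 772/49 = [15; 1, 3, 12].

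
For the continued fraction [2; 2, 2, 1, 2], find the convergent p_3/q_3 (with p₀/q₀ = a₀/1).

Using pₖ = aₖpₖ₋₁ + pₖ₋₂, qₖ = aₖqₖ₋₁ + qₖ₋₂ (with p₋₁=1, p₋₂=0, q₋₁=0, q₋₂=1):
  k=0: a=2, p=2, q=1
  k=1: a=2, p=5, q=2
  k=2: a=2, p=12, q=5
  k=3: a=1, p=17, q=7

17/7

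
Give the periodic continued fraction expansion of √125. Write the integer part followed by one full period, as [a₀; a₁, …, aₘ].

a₀ = ⌊√125⌋ = 11.

[11; 5, 1, 1, 5, 22]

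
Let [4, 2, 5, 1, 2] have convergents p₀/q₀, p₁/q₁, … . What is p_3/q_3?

58/13

Using pₖ = aₖpₖ₋₁ + pₖ₋₂, qₖ = aₖqₖ₋₁ + qₖ₋₂ (with p₋₁=1, p₋₂=0, q₋₁=0, q₋₂=1):
  k=0: a=4, p=4, q=1
  k=1: a=2, p=9, q=2
  k=2: a=5, p=49, q=11
  k=3: a=1, p=58, q=13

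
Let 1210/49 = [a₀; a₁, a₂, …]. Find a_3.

1210 = 24·49 + 34   →  a_0 = 24
49 = 1·34 + 15   →  a_1 = 1
34 = 2·15 + 4   →  a_2 = 2
15 = 3·4 + 3   →  a_3 = 3

3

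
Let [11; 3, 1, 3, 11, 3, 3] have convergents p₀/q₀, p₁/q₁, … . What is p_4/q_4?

1904/169

Using pₖ = aₖpₖ₋₁ + pₖ₋₂, qₖ = aₖqₖ₋₁ + qₖ₋₂ (with p₋₁=1, p₋₂=0, q₋₁=0, q₋₂=1):
  k=0: a=11, p=11, q=1
  k=1: a=3, p=34, q=3
  k=2: a=1, p=45, q=4
  k=3: a=3, p=169, q=15
  k=4: a=11, p=1904, q=169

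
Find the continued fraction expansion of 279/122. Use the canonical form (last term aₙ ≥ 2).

[2; 3, 2, 17]

279 = 2×122 + 35
122 = 3×35 + 17
35 = 2×17 + 1
17 = 17×1 + 0  (stop)
So 279/122 = [2; 3, 2, 17].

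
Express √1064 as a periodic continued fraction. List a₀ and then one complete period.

[32; 1, 1, 1, 1, 1, 1, 1, 64]

a₀ = ⌊√1064⌋ = 32.
With m₀=0, d₀=1 and mₖ₊₁ = dₖaₖ − mₖ, dₖ₊₁ = (n − mₖ₊₁²)/dₖ, aₖ₊₁ = ⌊(a₀+mₖ₊₁)/dₖ₊₁⌋:
  k=1: m=32, d=40, a=1
  k=2: m=8, d=25, a=1
  k=3: m=17, d=31, a=1
  k=4: m=14, d=28, a=1
  k=5: m=14, d=31, a=1
  k=6: m=17, d=25, a=1
  k=7: m=8, d=40, a=1
  k=8: m=32, d=1, a=64
d=1 and a=2a₀=64 at k=8, so the next step gives (m, d) = (32, 40) again — its k=1 value — and the period has length 8.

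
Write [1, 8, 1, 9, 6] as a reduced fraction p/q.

Using pₖ = aₖpₖ₋₁ + pₖ₋₂ and qₖ = aₖqₖ₋₁ + qₖ₋₂:
  k=0: a=1, p=1, q=1
  k=1: a=8, p=9, q=8
  k=2: a=1, p=10, q=9
  k=3: a=9, p=99, q=89
  k=4: a=6, p=604, q=543

604/543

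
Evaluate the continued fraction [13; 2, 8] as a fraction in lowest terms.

229/17

Using pₖ = aₖpₖ₋₁ + pₖ₋₂ and qₖ = aₖqₖ₋₁ + qₖ₋₂:
  k=0: a=13, p=13, q=1
  k=1: a=2, p=27, q=2
  k=2: a=8, p=229, q=17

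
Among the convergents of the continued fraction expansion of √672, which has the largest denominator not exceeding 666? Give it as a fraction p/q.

√672 = [25; 1, 11, 1, 50, …] (period length 4).
Convergents:
  p_0/q_0 = 25/1
  p_1/q_1 = 26/1
  p_2/q_2 = 311/12
  p_3/q_3 = 337/13
  p_4/q_4 = 17161/662
  p_5/q_5 = 17498/675
q_4 = 662 ≤ 666 < 675 = q_5, so the answer is 17161/662.

17161/662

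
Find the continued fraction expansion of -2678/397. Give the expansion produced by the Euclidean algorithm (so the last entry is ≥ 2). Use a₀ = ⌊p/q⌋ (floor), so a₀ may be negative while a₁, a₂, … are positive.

-2678 = -7·397 + 101
397 = 3·101 + 94
101 = 1·94 + 7
94 = 13·7 + 3
7 = 2·3 + 1
3 = 3·1 + 0  (stop)
So -2678/397 = [-7; 3, 1, 13, 2, 3].

[-7; 3, 1, 13, 2, 3]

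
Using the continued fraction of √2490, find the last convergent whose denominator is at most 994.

49351/989

√2490 = [49; 1, 8, 1, 98, …] (period length 4).
Convergents:
  p_0/q_0 = 49/1
  p_1/q_1 = 50/1
  p_2/q_2 = 449/9
  p_3/q_3 = 499/10
  p_4/q_4 = 49351/989
  p_5/q_5 = 49850/999
q_4 = 989 ≤ 994 < 999 = q_5, so the answer is 49351/989.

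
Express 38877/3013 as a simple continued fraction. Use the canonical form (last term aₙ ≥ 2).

38877 = 12·3013 + 2721
3013 = 1·2721 + 292
2721 = 9·292 + 93
292 = 3·93 + 13
93 = 7·13 + 2
13 = 6·2 + 1
2 = 2·1 + 0  (stop)
So 38877/3013 = [12; 1, 9, 3, 7, 6, 2].

[12; 1, 9, 3, 7, 6, 2]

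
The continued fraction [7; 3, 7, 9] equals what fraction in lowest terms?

1471/201

Using pₖ = aₖpₖ₋₁ + pₖ₋₂ and qₖ = aₖqₖ₋₁ + qₖ₋₂:
  k=0: a=7, p=7, q=1
  k=1: a=3, p=22, q=3
  k=2: a=7, p=161, q=22
  k=3: a=9, p=1471, q=201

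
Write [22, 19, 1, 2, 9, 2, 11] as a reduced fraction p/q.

Fold from the inside: start with 11/1.
  2 + 1/11 = 23/11
  9 + 11/23 = 218/23
  2 + 23/218 = 459/218
  1 + 218/459 = 677/459
  19 + 459/677 = 13322/677
  22 + 677/13322 = 293761/13322

293761/13322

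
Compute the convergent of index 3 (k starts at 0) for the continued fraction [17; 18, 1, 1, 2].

Using pₖ = aₖpₖ₋₁ + pₖ₋₂, qₖ = aₖqₖ₋₁ + qₖ₋₂ (with p₋₁=1, p₋₂=0, q₋₁=0, q₋₂=1):
  k=0: a=17, p=17, q=1
  k=1: a=18, p=307, q=18
  k=2: a=1, p=324, q=19
  k=3: a=1, p=631, q=37

631/37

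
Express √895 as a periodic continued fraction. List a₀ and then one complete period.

a₀ = ⌊√895⌋ = 29.
With m₀=0, d₀=1 and mₖ₊₁ = dₖaₖ − mₖ, dₖ₊₁ = (n − mₖ₊₁²)/dₖ, aₖ₊₁ = ⌊(a₀+mₖ₊₁)/dₖ₊₁⌋:
  k=1: m=29, d=54, a=1
  k=2: m=25, d=5, a=10
  k=3: m=25, d=54, a=1
  k=4: m=29, d=1, a=58
d=1 and a=2a₀=58 at k=4, so the next step gives (m, d) = (29, 54) again — its k=1 value — and the period has length 4.

[29; 1, 10, 1, 58]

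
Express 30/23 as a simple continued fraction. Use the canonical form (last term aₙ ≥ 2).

[1; 3, 3, 2]

30 = 1*23 + 7
23 = 3*7 + 2
7 = 3*2 + 1
2 = 2*1 + 0  (stop)
So 30/23 = [1; 3, 3, 2].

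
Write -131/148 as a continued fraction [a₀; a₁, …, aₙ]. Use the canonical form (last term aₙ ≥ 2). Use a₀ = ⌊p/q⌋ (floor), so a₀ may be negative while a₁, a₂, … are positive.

-131 = -1·148 + 17
148 = 8·17 + 12
17 = 1·12 + 5
12 = 2·5 + 2
5 = 2·2 + 1
2 = 2·1 + 0  (stop)
So -131/148 = [-1; 8, 1, 2, 2, 2].

[-1; 8, 1, 2, 2, 2]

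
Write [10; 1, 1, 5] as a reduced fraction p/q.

Using pₖ = aₖpₖ₋₁ + pₖ₋₂ and qₖ = aₖqₖ₋₁ + qₖ₋₂:
  k=0: a=10, p=10, q=1
  k=1: a=1, p=11, q=1
  k=2: a=1, p=21, q=2
  k=3: a=5, p=116, q=11

116/11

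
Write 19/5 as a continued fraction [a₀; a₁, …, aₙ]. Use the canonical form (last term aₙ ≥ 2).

19 = 3·5 + 4
5 = 1·4 + 1
4 = 4·1 + 0  (stop)
So 19/5 = [3; 1, 4].

[3; 1, 4]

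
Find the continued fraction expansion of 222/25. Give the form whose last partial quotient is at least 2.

222 = 8·25 + 22
25 = 1·22 + 3
22 = 7·3 + 1
3 = 3·1 + 0  (stop)
So 222/25 = [8; 1, 7, 3].

[8; 1, 7, 3]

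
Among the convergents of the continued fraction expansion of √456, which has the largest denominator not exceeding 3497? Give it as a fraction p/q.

43413/2033

√456 = [21; 2, 1, 4, 1, 2, 42, …] (period length 6).
Convergents:
  p_0/q_0 = 21/1
  p_1/q_1 = 43/2
  p_2/q_2 = 64/3
  p_3/q_3 = 299/14
  p_4/q_4 = 363/17
  p_5/q_5 = 1025/48
  p_6/q_6 = 43413/2033
  p_7/q_7 = 87851/4114
q_6 = 2033 ≤ 3497 < 4114 = q_7, so the answer is 43413/2033.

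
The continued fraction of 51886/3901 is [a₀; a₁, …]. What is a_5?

51886 = 13·3901 + 1173   →  a_0 = 13
3901 = 3·1173 + 382   →  a_1 = 3
1173 = 3·382 + 27   →  a_2 = 3
382 = 14·27 + 4   →  a_3 = 14
27 = 6·4 + 3   →  a_4 = 6
4 = 1·3 + 1   →  a_5 = 1

1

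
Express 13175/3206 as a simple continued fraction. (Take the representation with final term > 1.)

[4; 9, 7, 2, 7, 3]

13175 = 4×3206 + 351
3206 = 9×351 + 47
351 = 7×47 + 22
47 = 2×22 + 3
22 = 7×3 + 1
3 = 3×1 + 0  (stop)
So 13175/3206 = [4; 9, 7, 2, 7, 3].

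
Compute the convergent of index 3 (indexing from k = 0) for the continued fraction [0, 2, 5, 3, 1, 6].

16/35

Using pₖ = aₖpₖ₋₁ + pₖ₋₂, qₖ = aₖqₖ₋₁ + qₖ₋₂ (with p₋₁=1, p₋₂=0, q₋₁=0, q₋₂=1):
  k=0: a=0, p=0, q=1
  k=1: a=2, p=1, q=2
  k=2: a=5, p=5, q=11
  k=3: a=3, p=16, q=35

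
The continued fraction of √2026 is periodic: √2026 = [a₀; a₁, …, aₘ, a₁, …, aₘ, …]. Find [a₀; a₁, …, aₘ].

[45; 90]

a₀ = ⌊√2026⌋ = 45.
With m₀=0, d₀=1 and mₖ₊₁ = dₖaₖ − mₖ, dₖ₊₁ = (n − mₖ₊₁²)/dₖ, aₖ₊₁ = ⌊(a₀+mₖ₊₁)/dₖ₊₁⌋:
  k=1: m=45, d=1, a=90
d=1 and a=2a₀=90 at k=1, so the next step gives (m, d) = (45, 1) again — its k=1 value — and the period has length 1.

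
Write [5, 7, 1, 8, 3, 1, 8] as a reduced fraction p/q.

13109/2557

Fold from the inside: start with 8/1.
  1 + 1/8 = 9/8
  3 + 8/9 = 35/9
  8 + 9/35 = 289/35
  1 + 35/289 = 324/289
  7 + 289/324 = 2557/324
  5 + 324/2557 = 13109/2557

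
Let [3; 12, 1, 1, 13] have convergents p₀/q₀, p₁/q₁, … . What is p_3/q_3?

Using pₖ = aₖpₖ₋₁ + pₖ₋₂, qₖ = aₖqₖ₋₁ + qₖ₋₂ (with p₋₁=1, p₋₂=0, q₋₁=0, q₋₂=1):
  k=0: a=3, p=3, q=1
  k=1: a=12, p=37, q=12
  k=2: a=1, p=40, q=13
  k=3: a=1, p=77, q=25

77/25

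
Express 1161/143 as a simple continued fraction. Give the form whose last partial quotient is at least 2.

1161 = 8*143 + 17
143 = 8*17 + 7
17 = 2*7 + 3
7 = 2*3 + 1
3 = 3*1 + 0  (stop)
So 1161/143 = [8; 8, 2, 2, 3].

[8; 8, 2, 2, 3]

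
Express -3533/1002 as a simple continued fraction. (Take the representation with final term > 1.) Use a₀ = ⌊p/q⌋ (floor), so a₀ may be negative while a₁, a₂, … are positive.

-3533 = -4*1002 + 475
1002 = 2*475 + 52
475 = 9*52 + 7
52 = 7*7 + 3
7 = 2*3 + 1
3 = 3*1 + 0  (stop)
So -3533/1002 = [-4; 2, 9, 7, 2, 3].

[-4; 2, 9, 7, 2, 3]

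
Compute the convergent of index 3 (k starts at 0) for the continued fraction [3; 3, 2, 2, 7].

56/17

Using pₖ = aₖpₖ₋₁ + pₖ₋₂, qₖ = aₖqₖ₋₁ + qₖ₋₂ (with p₋₁=1, p₋₂=0, q₋₁=0, q₋₂=1):
  k=0: a=3, p=3, q=1
  k=1: a=3, p=10, q=3
  k=2: a=2, p=23, q=7
  k=3: a=2, p=56, q=17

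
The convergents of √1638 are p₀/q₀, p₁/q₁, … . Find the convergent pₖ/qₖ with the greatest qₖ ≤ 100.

1457/36

√1638 = [40; 2, 8, 2, 80, …] (period length 4).
Convergents:
  p_0/q_0 = 40/1
  p_1/q_1 = 81/2
  p_2/q_2 = 688/17
  p_3/q_3 = 1457/36
  p_4/q_4 = 117248/2897
q_3 = 36 ≤ 100 < 2897 = q_4, so the answer is 1457/36.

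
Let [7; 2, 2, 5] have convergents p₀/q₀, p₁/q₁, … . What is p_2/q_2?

37/5

Using pₖ = aₖpₖ₋₁ + pₖ₋₂, qₖ = aₖqₖ₋₁ + qₖ₋₂ (with p₋₁=1, p₋₂=0, q₋₁=0, q₋₂=1):
  k=0: a=7, p=7, q=1
  k=1: a=2, p=15, q=2
  k=2: a=2, p=37, q=5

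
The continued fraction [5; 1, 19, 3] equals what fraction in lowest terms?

363/61

Fold from the inside: start with 3/1.
  19 + 1/3 = 58/3
  1 + 3/58 = 61/58
  5 + 58/61 = 363/61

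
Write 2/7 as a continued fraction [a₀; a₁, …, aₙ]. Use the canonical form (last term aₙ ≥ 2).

[0; 3, 2]

2 = 0×7 + 2
7 = 3×2 + 1
2 = 2×1 + 0  (stop)
So 2/7 = [0; 3, 2].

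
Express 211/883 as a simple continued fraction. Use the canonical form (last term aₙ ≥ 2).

211 = 0·883 + 211
883 = 4·211 + 39
211 = 5·39 + 16
39 = 2·16 + 7
16 = 2·7 + 2
7 = 3·2 + 1
2 = 2·1 + 0  (stop)
So 211/883 = [0; 4, 5, 2, 2, 3, 2].

[0; 4, 5, 2, 2, 3, 2]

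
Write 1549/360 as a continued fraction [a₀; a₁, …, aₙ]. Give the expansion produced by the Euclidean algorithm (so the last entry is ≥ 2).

1549 = 4·360 + 109
360 = 3·109 + 33
109 = 3·33 + 10
33 = 3·10 + 3
10 = 3·3 + 1
3 = 3·1 + 0  (stop)
So 1549/360 = [4; 3, 3, 3, 3, 3].

[4; 3, 3, 3, 3, 3]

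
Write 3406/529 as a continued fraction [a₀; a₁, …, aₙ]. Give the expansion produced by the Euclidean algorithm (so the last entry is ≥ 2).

3406 = 6×529 + 232
529 = 2×232 + 65
232 = 3×65 + 37
65 = 1×37 + 28
37 = 1×28 + 9
28 = 3×9 + 1
9 = 9×1 + 0  (stop)
So 3406/529 = [6; 2, 3, 1, 1, 3, 9].

[6; 2, 3, 1, 1, 3, 9]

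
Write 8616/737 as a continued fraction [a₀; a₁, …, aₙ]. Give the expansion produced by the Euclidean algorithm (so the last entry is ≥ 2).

[11; 1, 2, 4, 3, 3, 5]

8616 = 11·737 + 509
737 = 1·509 + 228
509 = 2·228 + 53
228 = 4·53 + 16
53 = 3·16 + 5
16 = 3·5 + 1
5 = 5·1 + 0  (stop)
So 8616/737 = [11; 1, 2, 4, 3, 3, 5].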